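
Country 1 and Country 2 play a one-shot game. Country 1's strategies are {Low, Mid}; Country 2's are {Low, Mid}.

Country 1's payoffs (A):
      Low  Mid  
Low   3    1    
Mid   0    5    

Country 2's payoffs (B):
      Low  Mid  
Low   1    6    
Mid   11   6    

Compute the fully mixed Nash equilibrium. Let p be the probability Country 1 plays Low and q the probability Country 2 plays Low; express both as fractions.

In a mixed NE each player is indifferent between their pure strategies, so the opponent's mix sets the indifference.
Country 2 indifferent between Low and Mid: p·1 + (1−p)·11 = p·6 + (1−p)·6 ⟹ 11 + (-10)p = 6 + 0p ⟹ p = 1/2.
Country 1 indifferent between Low and Mid: q·3 + (1−q)·1 = q·0 + (1−q)·5 ⟹ 1 + 2q = 5 + (-5)q ⟹ q = 4/7.

p = 1/2, q = 4/7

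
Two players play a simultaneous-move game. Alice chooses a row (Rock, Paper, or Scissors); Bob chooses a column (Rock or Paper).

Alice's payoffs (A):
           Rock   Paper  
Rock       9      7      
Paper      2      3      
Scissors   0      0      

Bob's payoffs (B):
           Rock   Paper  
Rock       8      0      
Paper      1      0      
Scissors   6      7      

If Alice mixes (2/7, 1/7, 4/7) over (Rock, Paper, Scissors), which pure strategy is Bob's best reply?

Bob's best reply maximizes expected payoff against the mix.
Rock: (2/7)·8 + (1/7)·1 + (4/7)·6 = 41/7
Paper: (2/7)·0 + (1/7)·0 + (4/7)·7 = 4
Highest expected payoff is 41/7, from Rock.

Rock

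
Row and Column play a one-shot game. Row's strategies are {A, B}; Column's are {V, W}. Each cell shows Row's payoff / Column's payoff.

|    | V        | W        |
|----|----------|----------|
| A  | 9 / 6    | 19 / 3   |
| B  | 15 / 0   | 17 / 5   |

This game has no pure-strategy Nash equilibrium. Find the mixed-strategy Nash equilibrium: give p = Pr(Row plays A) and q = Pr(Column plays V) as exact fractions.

Each player's mixing probability is pinned down by making the *other* player indifferent.
Column indifferent between V and W: p·6 + (1−p)·0 = p·3 + (1−p)·5 ⟹ 0 + 6p = 5 + (-2)p ⟹ p = 5/8.
Row indifferent between A and B: q·9 + (1−q)·19 = q·15 + (1−q)·17 ⟹ 19 + (-10)q = 17 + (-2)q ⟹ q = 1/4.

p = 5/8, q = 1/4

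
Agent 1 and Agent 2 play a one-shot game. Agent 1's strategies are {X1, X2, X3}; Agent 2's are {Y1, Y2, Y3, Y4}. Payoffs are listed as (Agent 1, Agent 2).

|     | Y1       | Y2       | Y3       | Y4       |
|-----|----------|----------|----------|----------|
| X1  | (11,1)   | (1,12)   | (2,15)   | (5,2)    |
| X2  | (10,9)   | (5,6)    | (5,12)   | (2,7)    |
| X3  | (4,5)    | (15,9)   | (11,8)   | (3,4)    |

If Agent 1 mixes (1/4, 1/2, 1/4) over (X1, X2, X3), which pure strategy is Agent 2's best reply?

Agent 2's best reply maximizes expected payoff against the mix.
Y1: (1/4)·1 + (1/2)·9 + (1/4)·5 = 6
Y2: (1/4)·12 + (1/2)·6 + (1/4)·9 = 33/4
Y3: (1/4)·15 + (1/2)·12 + (1/4)·8 = 47/4
Y4: (1/4)·2 + (1/2)·7 + (1/4)·4 = 5
Highest expected payoff is 47/4, from Y3.

Y3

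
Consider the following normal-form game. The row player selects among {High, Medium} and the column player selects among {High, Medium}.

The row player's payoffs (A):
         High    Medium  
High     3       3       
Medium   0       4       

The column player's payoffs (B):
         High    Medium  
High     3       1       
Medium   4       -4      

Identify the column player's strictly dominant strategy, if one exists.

Check whether one of the column player's strategies beats all alternatives regardless of what the opponent does.
High strictly dominates: vs High: 3 > 1; vs Medium: 4 > -4.

High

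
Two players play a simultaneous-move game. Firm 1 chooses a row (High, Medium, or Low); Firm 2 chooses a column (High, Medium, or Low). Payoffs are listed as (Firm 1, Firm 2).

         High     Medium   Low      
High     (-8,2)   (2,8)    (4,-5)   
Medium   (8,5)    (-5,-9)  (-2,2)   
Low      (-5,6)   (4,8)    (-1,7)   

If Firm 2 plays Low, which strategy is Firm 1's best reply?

High

With Firm 2 fixed at Low, Firm 1's payoffs are: High → 4, Medium → -2, Low → -1.
The maximum is 4, achieved by High.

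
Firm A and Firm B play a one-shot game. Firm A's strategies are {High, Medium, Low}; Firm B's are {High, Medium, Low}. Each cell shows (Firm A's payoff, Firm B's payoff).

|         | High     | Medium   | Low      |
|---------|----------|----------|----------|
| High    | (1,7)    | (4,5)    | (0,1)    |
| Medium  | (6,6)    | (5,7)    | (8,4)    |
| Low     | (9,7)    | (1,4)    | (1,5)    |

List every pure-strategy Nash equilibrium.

Find each player's best response to every opponent strategy; NE are the intersections.
Firm A's best responses — vs High: Low (payoff 9); vs Medium: Medium (payoff 5); vs Low: Medium (payoff 8).
Firm B's best responses — vs High: High (payoff 7); vs Medium: Medium (payoff 7); vs Low: High (payoff 7).
Mutual best responses occur at (Medium, Medium) and (Low, High); at each, neither player gains by switching.

(Medium, Medium) and (Low, High)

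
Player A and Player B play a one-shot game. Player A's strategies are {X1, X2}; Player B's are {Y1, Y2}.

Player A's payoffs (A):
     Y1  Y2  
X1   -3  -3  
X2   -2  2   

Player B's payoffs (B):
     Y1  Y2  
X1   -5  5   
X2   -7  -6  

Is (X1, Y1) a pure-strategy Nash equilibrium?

No

Holding Player B at Y1: Player A gets -3 from X1 but could get -2 by switching to X2. Player A has a profitable deviation.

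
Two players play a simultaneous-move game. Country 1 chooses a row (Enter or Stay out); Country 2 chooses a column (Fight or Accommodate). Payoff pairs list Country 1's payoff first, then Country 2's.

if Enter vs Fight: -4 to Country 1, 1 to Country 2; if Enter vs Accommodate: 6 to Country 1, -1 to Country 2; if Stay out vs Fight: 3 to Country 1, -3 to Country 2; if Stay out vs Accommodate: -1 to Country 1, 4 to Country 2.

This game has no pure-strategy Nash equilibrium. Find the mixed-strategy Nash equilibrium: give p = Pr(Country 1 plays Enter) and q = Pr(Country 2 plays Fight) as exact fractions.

p = 7/9, q = 1/2

Each player's mixing probability is pinned down by making the *other* player indifferent.
Country 2 indifferent between Fight and Accommodate: p·1 + (1−p)·(-3) = p·(-1) + (1−p)·4 ⟹ (-3) + 4p = 4 + (-5)p ⟹ p = 7/9.
Country 1 indifferent between Enter and Stay out: q·(-4) + (1−q)·6 = q·3 + (1−q)·(-1) ⟹ 6 + (-10)q = (-1) + 4q ⟹ q = 1/2.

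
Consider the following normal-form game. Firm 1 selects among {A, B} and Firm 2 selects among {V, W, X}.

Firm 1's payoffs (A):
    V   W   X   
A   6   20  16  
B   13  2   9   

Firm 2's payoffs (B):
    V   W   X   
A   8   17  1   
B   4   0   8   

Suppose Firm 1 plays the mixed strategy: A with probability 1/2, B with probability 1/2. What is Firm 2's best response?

W

Compute Firm 2's expected payoff from each pure strategy against the given mix.
V: (1/2)·8 + (1/2)·4 = 6
W: (1/2)·17 + (1/2)·0 = 17/2
X: (1/2)·1 + (1/2)·8 = 9/2
Highest expected payoff is 17/2, from W.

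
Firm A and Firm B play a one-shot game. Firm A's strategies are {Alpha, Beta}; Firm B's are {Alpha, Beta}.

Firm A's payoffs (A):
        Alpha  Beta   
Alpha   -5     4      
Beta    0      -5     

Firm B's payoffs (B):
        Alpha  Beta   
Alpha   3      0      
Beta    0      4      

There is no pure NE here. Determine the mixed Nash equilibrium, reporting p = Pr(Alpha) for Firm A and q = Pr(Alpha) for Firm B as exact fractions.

p = 4/7, q = 9/14

Each player's mixing probability is pinned down by making the *other* player indifferent.
Firm B indifferent between Alpha and Beta: p·3 + (1−p)·0 = p·0 + (1−p)·4 ⟹ 0 + 3p = 4 + (-4)p ⟹ p = 4/7.
Firm A indifferent between Alpha and Beta: q·(-5) + (1−q)·4 = q·0 + (1−q)·(-5) ⟹ 4 + (-9)q = (-5) + 5q ⟹ q = 9/14.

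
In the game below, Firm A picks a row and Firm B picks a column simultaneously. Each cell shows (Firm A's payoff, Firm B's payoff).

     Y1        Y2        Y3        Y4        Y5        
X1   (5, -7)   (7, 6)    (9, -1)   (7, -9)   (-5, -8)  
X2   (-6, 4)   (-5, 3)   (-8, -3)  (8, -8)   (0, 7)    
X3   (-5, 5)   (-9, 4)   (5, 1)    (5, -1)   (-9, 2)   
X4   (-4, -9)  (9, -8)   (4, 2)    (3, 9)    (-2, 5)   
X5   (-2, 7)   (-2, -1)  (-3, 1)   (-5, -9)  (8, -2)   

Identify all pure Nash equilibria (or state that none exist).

There is no pure-strategy Nash equilibrium

A profile is a Nash equilibrium when each player is best-responding to the other.
Firm A's best responses — vs Y1: X1 (payoff 5); vs Y2: X4 (payoff 9); vs Y3: X1 (payoff 9); vs Y4: X2 (payoff 8); vs Y5: X5 (payoff 8).
Firm B's best responses — vs X1: Y2 (payoff 6); vs X2: Y5 (payoff 7); vs X3: Y1 (payoff 5); vs X4: Y4 (payoff 9); vs X5: Y1 (payoff 7).
No cell has both players best-responding. For instance, Firm A's best reply to Y5 is X5, but against X5 Firm B prefers Y1 over Y5.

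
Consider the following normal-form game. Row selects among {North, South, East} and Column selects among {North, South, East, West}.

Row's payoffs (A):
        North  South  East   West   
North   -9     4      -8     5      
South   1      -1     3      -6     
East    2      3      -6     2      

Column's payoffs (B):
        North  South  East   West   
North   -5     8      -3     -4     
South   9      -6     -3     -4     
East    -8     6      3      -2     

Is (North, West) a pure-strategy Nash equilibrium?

No

Holding Column at West: Row gets 5 from North, versus -6 from South, 2 from East. No profitable deviation for Row.
Holding Row at North: Column gets -4 from West but could get 8 by switching to South. Column has a profitable deviation.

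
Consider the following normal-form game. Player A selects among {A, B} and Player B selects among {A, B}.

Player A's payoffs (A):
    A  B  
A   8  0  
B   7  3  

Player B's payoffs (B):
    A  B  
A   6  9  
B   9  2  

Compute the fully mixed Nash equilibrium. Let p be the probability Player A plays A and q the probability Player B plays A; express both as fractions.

In a mixed NE each player is indifferent between their pure strategies, so the opponent's mix sets the indifference.
Player B indifferent between A and B: p·6 + (1−p)·9 = p·9 + (1−p)·2 ⟹ 9 + (-3)p = 2 + 7p ⟹ p = 7/10.
Player A indifferent between A and B: q·8 + (1−q)·0 = q·7 + (1−q)·3 ⟹ 0 + 8q = 3 + 4q ⟹ q = 3/4.

p = 7/10, q = 3/4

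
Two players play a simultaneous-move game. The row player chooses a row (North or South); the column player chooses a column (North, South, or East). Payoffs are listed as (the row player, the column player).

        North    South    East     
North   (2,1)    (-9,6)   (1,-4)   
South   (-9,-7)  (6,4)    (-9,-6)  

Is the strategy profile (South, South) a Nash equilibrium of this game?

Yes

Holding the column player at South: the row player gets 6 from South, versus -9 from North. No profitable deviation for the row player.
Holding the row player at South: the column player gets 4 from South, versus -7 from North, -6 from East. No profitable deviation for the column player either.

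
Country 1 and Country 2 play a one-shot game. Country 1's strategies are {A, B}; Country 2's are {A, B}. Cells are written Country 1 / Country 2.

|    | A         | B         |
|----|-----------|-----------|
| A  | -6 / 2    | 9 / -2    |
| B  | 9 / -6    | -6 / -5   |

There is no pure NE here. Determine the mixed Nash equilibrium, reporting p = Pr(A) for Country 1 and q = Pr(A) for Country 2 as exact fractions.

In a mixed NE each player is indifferent between their pure strategies, so the opponent's mix sets the indifference.
Country 2 indifferent between A and B: p·2 + (1−p)·(-6) = p·(-2) + (1−p)·(-5) ⟹ (-6) + 8p = (-5) + 3p ⟹ p = 1/5.
Country 1 indifferent between A and B: q·(-6) + (1−q)·9 = q·9 + (1−q)·(-6) ⟹ 9 + (-15)q = (-6) + 15q ⟹ q = 1/2.

p = 1/5, q = 1/2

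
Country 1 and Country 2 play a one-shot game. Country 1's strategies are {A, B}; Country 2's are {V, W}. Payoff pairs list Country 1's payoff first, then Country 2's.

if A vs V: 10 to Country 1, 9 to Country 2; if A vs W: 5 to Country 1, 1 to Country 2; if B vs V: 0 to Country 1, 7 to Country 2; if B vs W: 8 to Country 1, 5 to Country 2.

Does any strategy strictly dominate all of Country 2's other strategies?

A strategy is strictly dominant if it gives Country 2 a strictly higher payoff than every other strategy, against every choice by the opponent.
V strictly dominates: vs A: 9 > 1; vs B: 7 > 5.

V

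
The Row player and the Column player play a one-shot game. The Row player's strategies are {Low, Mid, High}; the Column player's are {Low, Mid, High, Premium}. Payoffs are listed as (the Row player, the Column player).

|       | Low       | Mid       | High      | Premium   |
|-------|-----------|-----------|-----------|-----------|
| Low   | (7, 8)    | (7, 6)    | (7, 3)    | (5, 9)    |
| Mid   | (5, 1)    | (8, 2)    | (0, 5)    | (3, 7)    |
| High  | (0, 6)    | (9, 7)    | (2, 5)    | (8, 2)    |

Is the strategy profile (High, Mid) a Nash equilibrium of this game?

Yes

Holding the Column player at Mid: the Row player gets 9 from High, versus 7 from Low, 8 from Mid. No profitable deviation for the Row player.
Holding the Row player at High: the Column player gets 7 from Mid, versus 6 from Low, 5 from High, 2 from Premium. No profitable deviation for the Column player either.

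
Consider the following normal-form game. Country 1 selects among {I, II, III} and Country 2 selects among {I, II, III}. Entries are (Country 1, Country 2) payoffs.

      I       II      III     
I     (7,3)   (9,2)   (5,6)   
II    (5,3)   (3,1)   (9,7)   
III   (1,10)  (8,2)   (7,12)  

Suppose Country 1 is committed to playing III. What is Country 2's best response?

With Country 1 fixed at III, Country 2's payoffs are: I → 10, II → 2, III → 12.
The maximum is 12, achieved by III.

III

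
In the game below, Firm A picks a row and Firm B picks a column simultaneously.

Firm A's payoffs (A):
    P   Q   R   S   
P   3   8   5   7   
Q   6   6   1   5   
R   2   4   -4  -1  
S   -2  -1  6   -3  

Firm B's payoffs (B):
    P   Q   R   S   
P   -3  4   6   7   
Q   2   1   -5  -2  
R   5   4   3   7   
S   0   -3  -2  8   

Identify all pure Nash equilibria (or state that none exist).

Check mutual best responses: a cell is a NE iff neither player can gain by unilaterally deviating.
Firm A's best responses — vs P: Q (payoff 6); vs Q: P (payoff 8); vs R: S (payoff 6); vs S: P (payoff 7).
Firm B's best responses — vs P: S (payoff 7); vs Q: P (payoff 2); vs R: S (payoff 7); vs S: S (payoff 8).
Mutual best responses occur at (P, S) and (Q, P); at each, neither player gains by switching.

(P, S) and (Q, P)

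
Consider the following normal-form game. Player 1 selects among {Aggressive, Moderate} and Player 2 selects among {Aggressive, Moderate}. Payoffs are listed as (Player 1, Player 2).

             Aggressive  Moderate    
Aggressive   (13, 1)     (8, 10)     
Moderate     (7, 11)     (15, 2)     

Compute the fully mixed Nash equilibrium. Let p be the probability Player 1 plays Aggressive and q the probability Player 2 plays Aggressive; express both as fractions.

p = 1/2, q = 7/13

Each player's mixing probability is pinned down by making the *other* player indifferent.
Player 2 indifferent between Aggressive and Moderate: p·1 + (1−p)·11 = p·10 + (1−p)·2 ⟹ 11 + (-10)p = 2 + 8p ⟹ p = 1/2.
Player 1 indifferent between Aggressive and Moderate: q·13 + (1−q)·8 = q·7 + (1−q)·15 ⟹ 8 + 5q = 15 + (-8)q ⟹ q = 7/13.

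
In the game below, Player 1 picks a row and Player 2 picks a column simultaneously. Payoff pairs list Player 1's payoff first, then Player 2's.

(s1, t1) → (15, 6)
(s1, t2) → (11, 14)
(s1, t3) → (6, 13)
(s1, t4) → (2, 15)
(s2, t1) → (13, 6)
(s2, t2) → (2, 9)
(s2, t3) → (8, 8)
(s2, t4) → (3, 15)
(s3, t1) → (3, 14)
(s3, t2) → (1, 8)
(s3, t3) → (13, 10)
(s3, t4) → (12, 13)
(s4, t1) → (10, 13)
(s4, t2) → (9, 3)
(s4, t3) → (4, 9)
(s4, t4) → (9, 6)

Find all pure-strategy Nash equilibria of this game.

No pure-strategy Nash equilibrium

Check mutual best responses: a cell is a NE iff neither player can gain by unilaterally deviating.
Player 1's best responses — vs t1: s1 (payoff 15); vs t2: s1 (payoff 11); vs t3: s3 (payoff 13); vs t4: s3 (payoff 12).
Player 2's best responses — vs s1: t4 (payoff 15); vs s2: t4 (payoff 15); vs s3: t1 (payoff 14); vs s4: t1 (payoff 13).
No cell has both players best-responding. For instance, Player 1's best reply to t3 is s3, but against s3 Player 2 prefers t1 over t3.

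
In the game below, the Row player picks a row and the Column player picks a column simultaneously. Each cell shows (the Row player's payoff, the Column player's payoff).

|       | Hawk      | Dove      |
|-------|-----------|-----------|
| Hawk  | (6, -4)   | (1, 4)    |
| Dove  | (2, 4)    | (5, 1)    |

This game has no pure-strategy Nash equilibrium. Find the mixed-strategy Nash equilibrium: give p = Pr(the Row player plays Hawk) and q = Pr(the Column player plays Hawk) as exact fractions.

p = 3/11, q = 1/2

Each player's mixing probability is pinned down by making the *other* player indifferent.
The Column player indifferent between Hawk and Dove: p·(-4) + (1−p)·4 = p·4 + (1−p)·1 ⟹ 4 + (-8)p = 1 + 3p ⟹ p = 3/11.
The Row player indifferent between Hawk and Dove: q·6 + (1−q)·1 = q·2 + (1−q)·5 ⟹ 1 + 5q = 5 + (-3)q ⟹ q = 1/2.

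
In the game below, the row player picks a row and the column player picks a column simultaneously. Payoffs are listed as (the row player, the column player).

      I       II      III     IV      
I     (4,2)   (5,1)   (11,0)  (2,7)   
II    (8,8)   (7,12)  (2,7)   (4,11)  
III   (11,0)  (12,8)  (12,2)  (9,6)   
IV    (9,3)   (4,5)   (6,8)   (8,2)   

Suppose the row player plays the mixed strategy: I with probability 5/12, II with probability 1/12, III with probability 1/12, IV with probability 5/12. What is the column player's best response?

IV

The column player's best reply maximizes expected payoff against the mix.
I: (5/12)·2 + (1/12)·8 + (1/12)·0 + (5/12)·3 = 11/4
II: (5/12)·1 + (1/12)·12 + (1/12)·8 + (5/12)·5 = 25/6
III: (5/12)·0 + (1/12)·7 + (1/12)·2 + (5/12)·8 = 49/12
IV: (5/12)·7 + (1/12)·11 + (1/12)·6 + (5/12)·2 = 31/6
Highest expected payoff is 31/6, from IV.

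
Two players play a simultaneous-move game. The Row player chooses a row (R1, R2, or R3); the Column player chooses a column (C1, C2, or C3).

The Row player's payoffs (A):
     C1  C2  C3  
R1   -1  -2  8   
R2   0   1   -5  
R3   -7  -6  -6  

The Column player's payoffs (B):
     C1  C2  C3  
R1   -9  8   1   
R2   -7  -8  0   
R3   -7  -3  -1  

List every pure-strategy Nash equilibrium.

Find each player's best response to every opponent strategy; NE are the intersections.
The Row player's best responses — vs C1: R2 (payoff 0); vs C2: R2 (payoff 1); vs C3: R1 (payoff 8).
The Column player's best responses — vs R1: C2 (payoff 8); vs R2: C3 (payoff 0); vs R3: C3 (payoff -1).
No cell has both players best-responding. For instance, the Row player's best reply to C2 is R2, but against R2 the Column player prefers C3 over C2.

No pure-strategy Nash equilibrium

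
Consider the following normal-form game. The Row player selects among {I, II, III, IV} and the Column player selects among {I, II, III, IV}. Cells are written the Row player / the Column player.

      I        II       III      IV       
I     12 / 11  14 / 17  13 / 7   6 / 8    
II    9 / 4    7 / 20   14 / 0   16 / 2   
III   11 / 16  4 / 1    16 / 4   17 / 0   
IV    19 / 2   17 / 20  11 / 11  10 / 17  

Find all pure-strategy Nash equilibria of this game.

(IV, II)

Check mutual best responses: a cell is a NE iff neither player can gain by unilaterally deviating.
The Row player's best responses — vs I: IV (payoff 19); vs II: IV (payoff 17); vs III: III (payoff 16); vs IV: III (payoff 17).
The Column player's best responses — vs I: II (payoff 17); vs II: II (payoff 20); vs III: I (payoff 16); vs IV: II (payoff 20).
The only mutual best response is (IV, II); neither player gains by switching there.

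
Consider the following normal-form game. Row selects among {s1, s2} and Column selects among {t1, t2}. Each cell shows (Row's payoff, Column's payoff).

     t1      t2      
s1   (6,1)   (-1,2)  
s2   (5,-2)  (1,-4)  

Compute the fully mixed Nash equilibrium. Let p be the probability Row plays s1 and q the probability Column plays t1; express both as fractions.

p = 2/3, q = 2/3

In a mixed NE each player is indifferent between their pure strategies, so the opponent's mix sets the indifference.
Column indifferent between t1 and t2: p·1 + (1−p)·(-2) = p·2 + (1−p)·(-4) ⟹ (-2) + 3p = (-4) + 6p ⟹ p = 2/3.
Row indifferent between s1 and s2: q·6 + (1−q)·(-1) = q·5 + (1−q)·1 ⟹ (-1) + 7q = 1 + 4q ⟹ q = 2/3.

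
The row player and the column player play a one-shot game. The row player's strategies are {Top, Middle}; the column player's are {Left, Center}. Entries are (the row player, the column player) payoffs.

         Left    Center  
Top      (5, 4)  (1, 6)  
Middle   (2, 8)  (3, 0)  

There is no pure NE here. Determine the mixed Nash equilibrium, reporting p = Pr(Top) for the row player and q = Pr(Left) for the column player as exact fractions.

In a mixed NE each player is indifferent between their pure strategies, so the opponent's mix sets the indifference.
The column player indifferent between Left and Center: p·4 + (1−p)·8 = p·6 + (1−p)·0 ⟹ 8 + (-4)p = 0 + 6p ⟹ p = 4/5.
The row player indifferent between Top and Middle: q·5 + (1−q)·1 = q·2 + (1−q)·3 ⟹ 1 + 4q = 3 + (-1)q ⟹ q = 2/5.

p = 4/5, q = 2/5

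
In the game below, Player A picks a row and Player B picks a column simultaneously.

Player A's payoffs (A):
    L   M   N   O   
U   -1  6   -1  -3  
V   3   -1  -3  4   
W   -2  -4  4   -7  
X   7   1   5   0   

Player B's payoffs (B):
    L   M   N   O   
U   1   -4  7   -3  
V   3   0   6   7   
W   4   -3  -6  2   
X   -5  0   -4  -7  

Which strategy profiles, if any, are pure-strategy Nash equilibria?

Check mutual best responses: a cell is a NE iff neither player can gain by unilaterally deviating.
Player A's best responses — vs L: X (payoff 7); vs M: U (payoff 6); vs N: X (payoff 5); vs O: V (payoff 4).
Player B's best responses — vs U: N (payoff 7); vs V: O (payoff 7); vs W: L (payoff 4); vs X: M (payoff 0).
The only mutual best response is (V, O); neither player gains by switching there.

(V, O)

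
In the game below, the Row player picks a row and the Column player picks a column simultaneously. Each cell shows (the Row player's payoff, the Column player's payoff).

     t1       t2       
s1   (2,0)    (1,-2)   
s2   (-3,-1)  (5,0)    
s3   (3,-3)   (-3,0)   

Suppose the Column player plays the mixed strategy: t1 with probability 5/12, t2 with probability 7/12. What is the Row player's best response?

Compute the Row player's expected payoff from each pure strategy against the given mix.
s1: (5/12)·2 + (7/12)·1 = 17/12
s2: (5/12)·(-3) + (7/12)·5 = 5/3
s3: (5/12)·3 + (7/12)·(-3) = -1/2
Highest expected payoff is 5/3, from s2.

s2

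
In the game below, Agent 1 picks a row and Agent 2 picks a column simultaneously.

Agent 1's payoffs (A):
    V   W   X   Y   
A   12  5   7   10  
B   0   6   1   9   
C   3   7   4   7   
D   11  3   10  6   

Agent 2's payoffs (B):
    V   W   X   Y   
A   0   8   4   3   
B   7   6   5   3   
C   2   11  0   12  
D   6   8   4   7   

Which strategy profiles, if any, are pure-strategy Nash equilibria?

A profile is a Nash equilibrium when each player is best-responding to the other.
Agent 1's best responses — vs V: A (payoff 12); vs W: C (payoff 7); vs X: D (payoff 10); vs Y: A (payoff 10).
Agent 2's best responses — vs A: W (payoff 8); vs B: V (payoff 7); vs C: Y (payoff 12); vs D: W (payoff 8).
No cell has both players best-responding. For instance, Agent 1's best reply to V is A, but against A Agent 2 prefers W over V.

There is no pure-strategy Nash equilibrium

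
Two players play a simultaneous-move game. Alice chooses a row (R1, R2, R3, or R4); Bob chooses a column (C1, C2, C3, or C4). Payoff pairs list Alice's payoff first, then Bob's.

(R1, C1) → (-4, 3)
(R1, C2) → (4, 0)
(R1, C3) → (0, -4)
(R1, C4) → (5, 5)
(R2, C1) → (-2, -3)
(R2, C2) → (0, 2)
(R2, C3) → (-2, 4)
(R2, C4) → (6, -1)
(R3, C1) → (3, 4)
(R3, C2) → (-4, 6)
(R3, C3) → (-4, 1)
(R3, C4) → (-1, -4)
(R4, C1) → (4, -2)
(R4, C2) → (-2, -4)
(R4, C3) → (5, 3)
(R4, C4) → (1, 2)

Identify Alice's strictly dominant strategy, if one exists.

None

A strategy is strictly dominant if it gives Alice a strictly higher payoff than every other strategy, against every choice by the opponent.
R1 is not dominant: against C1, R2 gives -2 > -4.
R2 is not dominant: against C1, R3 gives 3 > -2.
R3 is not dominant: against C1, R4 gives 4 > 3.
R4 is not dominant: against C2, R1 gives 4 > -2.
No single strategy is best against every opponent action.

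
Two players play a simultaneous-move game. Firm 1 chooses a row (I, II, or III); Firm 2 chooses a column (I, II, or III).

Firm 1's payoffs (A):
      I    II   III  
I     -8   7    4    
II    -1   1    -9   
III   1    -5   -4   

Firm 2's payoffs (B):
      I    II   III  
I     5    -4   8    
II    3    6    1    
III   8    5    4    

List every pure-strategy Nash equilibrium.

(I, III) and (III, I)

A profile is a Nash equilibrium when each player is best-responding to the other.
Firm 1's best responses — vs I: III (payoff 1); vs II: I (payoff 7); vs III: I (payoff 4).
Firm 2's best responses — vs I: III (payoff 8); vs II: II (payoff 6); vs III: I (payoff 8).
Mutual best responses occur at (I, III) and (III, I); at each, neither player gains by switching.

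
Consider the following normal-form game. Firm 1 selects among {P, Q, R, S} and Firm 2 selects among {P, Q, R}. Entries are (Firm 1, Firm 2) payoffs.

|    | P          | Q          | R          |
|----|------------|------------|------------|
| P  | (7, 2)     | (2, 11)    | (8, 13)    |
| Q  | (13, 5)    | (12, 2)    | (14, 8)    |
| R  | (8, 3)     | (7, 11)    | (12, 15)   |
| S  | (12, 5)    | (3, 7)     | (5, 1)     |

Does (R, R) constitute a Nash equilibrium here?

No

Holding Firm 2 at R: Firm 1 gets 12 from R but could get 14 by switching to Q. Firm 1 has a profitable deviation.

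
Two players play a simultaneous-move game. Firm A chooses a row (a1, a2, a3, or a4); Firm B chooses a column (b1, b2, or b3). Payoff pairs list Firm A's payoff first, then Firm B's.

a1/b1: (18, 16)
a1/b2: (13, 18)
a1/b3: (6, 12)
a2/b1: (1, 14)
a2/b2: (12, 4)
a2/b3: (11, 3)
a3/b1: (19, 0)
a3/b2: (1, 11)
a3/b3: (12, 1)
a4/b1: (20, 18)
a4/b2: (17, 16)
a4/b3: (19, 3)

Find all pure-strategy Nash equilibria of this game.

Check mutual best responses: a cell is a NE iff neither player can gain by unilaterally deviating.
Firm A's best responses — vs b1: a4 (payoff 20); vs b2: a4 (payoff 17); vs b3: a4 (payoff 19).
Firm B's best responses — vs a1: b2 (payoff 18); vs a2: b1 (payoff 14); vs a3: b2 (payoff 11); vs a4: b1 (payoff 18).
The only mutual best response is (a4, b1); neither player gains by switching there.

(a4, b1)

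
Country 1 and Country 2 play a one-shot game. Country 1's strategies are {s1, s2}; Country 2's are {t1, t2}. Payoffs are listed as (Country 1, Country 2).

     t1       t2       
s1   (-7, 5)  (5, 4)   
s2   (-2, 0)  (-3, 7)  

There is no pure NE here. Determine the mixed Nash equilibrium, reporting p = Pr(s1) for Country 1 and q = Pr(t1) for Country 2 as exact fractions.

p = 7/8, q = 8/13

Each player's mixing probability is pinned down by making the *other* player indifferent.
Country 2 indifferent between t1 and t2: p·5 + (1−p)·0 = p·4 + (1−p)·7 ⟹ 0 + 5p = 7 + (-3)p ⟹ p = 7/8.
Country 1 indifferent between s1 and s2: q·(-7) + (1−q)·5 = q·(-2) + (1−q)·(-3) ⟹ 5 + (-12)q = (-3) + 1q ⟹ q = 8/13.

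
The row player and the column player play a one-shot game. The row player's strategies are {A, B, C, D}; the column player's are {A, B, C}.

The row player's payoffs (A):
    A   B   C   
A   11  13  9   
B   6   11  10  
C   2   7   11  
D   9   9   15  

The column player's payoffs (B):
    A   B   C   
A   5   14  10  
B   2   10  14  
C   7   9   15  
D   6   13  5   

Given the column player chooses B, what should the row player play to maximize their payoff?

A

With the column player fixed at B, the row player's payoffs are: A → 13, B → 11, C → 7, D → 9.
The maximum is 13, achieved by A.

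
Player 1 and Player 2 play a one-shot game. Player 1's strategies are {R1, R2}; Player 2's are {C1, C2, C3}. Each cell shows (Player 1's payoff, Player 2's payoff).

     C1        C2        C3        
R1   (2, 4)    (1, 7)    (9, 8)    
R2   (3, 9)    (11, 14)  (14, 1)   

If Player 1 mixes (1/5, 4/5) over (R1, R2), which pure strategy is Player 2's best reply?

C2

Compute Player 2's expected payoff from each pure strategy against the given mix.
C1: (1/5)·4 + (4/5)·9 = 8
C2: (1/5)·7 + (4/5)·14 = 63/5
C3: (1/5)·8 + (4/5)·1 = 12/5
Highest expected payoff is 63/5, from C2.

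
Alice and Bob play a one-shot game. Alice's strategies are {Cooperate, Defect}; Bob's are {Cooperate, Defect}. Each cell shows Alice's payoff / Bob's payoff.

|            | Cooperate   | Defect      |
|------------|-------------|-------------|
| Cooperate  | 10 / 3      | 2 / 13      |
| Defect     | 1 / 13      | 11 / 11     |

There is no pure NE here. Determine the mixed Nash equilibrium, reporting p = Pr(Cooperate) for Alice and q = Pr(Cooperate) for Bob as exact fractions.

p = 1/6, q = 1/2

Each player's mixing probability is pinned down by making the *other* player indifferent.
Bob indifferent between Cooperate and Defect: p·3 + (1−p)·13 = p·13 + (1−p)·11 ⟹ 13 + (-10)p = 11 + 2p ⟹ p = 1/6.
Alice indifferent between Cooperate and Defect: q·10 + (1−q)·2 = q·1 + (1−q)·11 ⟹ 2 + 8q = 11 + (-10)q ⟹ q = 1/2.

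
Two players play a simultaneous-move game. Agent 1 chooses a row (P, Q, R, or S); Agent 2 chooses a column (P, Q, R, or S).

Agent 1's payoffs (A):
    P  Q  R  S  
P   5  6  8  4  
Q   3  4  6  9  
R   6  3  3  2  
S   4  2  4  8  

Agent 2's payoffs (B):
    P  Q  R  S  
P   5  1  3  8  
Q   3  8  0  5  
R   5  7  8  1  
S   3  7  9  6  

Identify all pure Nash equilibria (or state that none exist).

None

A profile is a Nash equilibrium when each player is best-responding to the other.
Agent 1's best responses — vs P: R (payoff 6); vs Q: P (payoff 6); vs R: P (payoff 8); vs S: Q (payoff 9).
Agent 2's best responses — vs P: S (payoff 8); vs Q: Q (payoff 8); vs R: R (payoff 8); vs S: R (payoff 9).
No cell has both players best-responding. For instance, Agent 1's best reply to P is R, but against R Agent 2 prefers R over P.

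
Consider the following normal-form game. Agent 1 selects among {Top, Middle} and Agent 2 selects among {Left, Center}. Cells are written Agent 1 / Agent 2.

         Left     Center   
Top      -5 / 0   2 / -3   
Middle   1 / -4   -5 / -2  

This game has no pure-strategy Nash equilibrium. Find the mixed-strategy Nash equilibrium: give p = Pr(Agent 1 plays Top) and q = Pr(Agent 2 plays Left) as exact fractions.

p = 2/5, q = 7/13

Each player's mixing probability is pinned down by making the *other* player indifferent.
Agent 2 indifferent between Left and Center: p·0 + (1−p)·(-4) = p·(-3) + (1−p)·(-2) ⟹ (-4) + 4p = (-2) + (-1)p ⟹ p = 2/5.
Agent 1 indifferent between Top and Middle: q·(-5) + (1−q)·2 = q·1 + (1−q)·(-5) ⟹ 2 + (-7)q = (-5) + 6q ⟹ q = 7/13.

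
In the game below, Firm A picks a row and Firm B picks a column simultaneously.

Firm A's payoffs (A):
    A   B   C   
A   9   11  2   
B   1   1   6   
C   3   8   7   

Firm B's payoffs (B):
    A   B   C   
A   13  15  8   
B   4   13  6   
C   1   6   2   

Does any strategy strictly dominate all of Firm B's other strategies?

B

A strategy is strictly dominant if it gives Firm B a strictly higher payoff than every other strategy, against every choice by the opponent.
B strictly dominates: vs A: 15 > each of {13, 8}; vs B: 13 > each of {4, 6}; vs C: 6 > each of {1, 2}.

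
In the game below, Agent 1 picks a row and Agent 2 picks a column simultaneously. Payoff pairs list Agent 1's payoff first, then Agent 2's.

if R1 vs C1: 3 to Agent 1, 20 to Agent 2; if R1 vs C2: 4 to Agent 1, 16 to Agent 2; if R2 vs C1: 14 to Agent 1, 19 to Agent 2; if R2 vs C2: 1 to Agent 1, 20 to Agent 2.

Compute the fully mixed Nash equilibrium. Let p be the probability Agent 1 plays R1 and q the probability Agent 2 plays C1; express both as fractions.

p = 1/5, q = 3/14

In a mixed NE each player is indifferent between their pure strategies, so the opponent's mix sets the indifference.
Agent 2 indifferent between C1 and C2: p·20 + (1−p)·19 = p·16 + (1−p)·20 ⟹ 19 + 1p = 20 + (-4)p ⟹ p = 1/5.
Agent 1 indifferent between R1 and R2: q·3 + (1−q)·4 = q·14 + (1−q)·1 ⟹ 4 + (-1)q = 1 + 13q ⟹ q = 3/14.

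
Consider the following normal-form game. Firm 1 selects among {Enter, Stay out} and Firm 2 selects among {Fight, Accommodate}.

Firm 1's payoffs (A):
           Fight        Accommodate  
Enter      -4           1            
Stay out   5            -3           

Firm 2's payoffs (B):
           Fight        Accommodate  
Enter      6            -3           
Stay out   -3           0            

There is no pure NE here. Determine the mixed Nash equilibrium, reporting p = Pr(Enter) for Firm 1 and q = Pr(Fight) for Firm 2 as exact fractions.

p = 1/4, q = 4/13

Each player's mixing probability is pinned down by making the *other* player indifferent.
Firm 2 indifferent between Fight and Accommodate: p·6 + (1−p)·(-3) = p·(-3) + (1−p)·0 ⟹ (-3) + 9p = 0 + (-3)p ⟹ p = 1/4.
Firm 1 indifferent between Enter and Stay out: q·(-4) + (1−q)·1 = q·5 + (1−q)·(-3) ⟹ 1 + (-5)q = (-3) + 8q ⟹ q = 4/13.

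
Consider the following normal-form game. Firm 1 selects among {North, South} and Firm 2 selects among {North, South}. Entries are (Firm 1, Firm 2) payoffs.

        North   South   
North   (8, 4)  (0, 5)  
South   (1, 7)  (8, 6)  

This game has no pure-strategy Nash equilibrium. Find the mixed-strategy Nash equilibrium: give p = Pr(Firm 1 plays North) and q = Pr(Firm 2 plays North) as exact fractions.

p = 1/2, q = 8/15

In a mixed NE each player is indifferent between their pure strategies, so the opponent's mix sets the indifference.
Firm 2 indifferent between North and South: p·4 + (1−p)·7 = p·5 + (1−p)·6 ⟹ 7 + (-3)p = 6 + (-1)p ⟹ p = 1/2.
Firm 1 indifferent between North and South: q·8 + (1−q)·0 = q·1 + (1−q)·8 ⟹ 0 + 8q = 8 + (-7)q ⟹ q = 8/15.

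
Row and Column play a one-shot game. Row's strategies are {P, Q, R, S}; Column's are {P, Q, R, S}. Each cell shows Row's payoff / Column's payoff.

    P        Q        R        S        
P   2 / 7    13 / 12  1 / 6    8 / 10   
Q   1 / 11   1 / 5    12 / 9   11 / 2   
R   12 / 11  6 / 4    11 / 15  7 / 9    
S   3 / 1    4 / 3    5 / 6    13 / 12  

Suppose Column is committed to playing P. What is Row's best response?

With Column fixed at P, Row's payoffs are: P → 2, Q → 1, R → 12, S → 3.
The maximum is 12, achieved by R.

R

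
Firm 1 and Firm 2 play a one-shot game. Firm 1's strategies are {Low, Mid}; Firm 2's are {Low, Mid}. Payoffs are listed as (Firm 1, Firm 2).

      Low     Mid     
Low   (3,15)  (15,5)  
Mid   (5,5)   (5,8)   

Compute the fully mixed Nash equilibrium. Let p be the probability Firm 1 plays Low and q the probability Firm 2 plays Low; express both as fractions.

p = 3/13, q = 5/6

Each player's mixing probability is pinned down by making the *other* player indifferent.
Firm 2 indifferent between Low and Mid: p·15 + (1−p)·5 = p·5 + (1−p)·8 ⟹ 5 + 10p = 8 + (-3)p ⟹ p = 3/13.
Firm 1 indifferent between Low and Mid: q·3 + (1−q)·15 = q·5 + (1−q)·5 ⟹ 15 + (-12)q = 5 + 0q ⟹ q = 5/6.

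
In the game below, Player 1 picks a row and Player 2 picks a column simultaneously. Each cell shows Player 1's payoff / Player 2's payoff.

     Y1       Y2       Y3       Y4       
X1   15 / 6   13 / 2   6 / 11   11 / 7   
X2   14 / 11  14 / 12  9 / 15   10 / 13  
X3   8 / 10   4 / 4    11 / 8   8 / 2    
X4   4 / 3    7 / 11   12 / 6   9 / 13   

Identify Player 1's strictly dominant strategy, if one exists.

No strictly dominant strategy

A strategy is strictly dominant if it gives Player 1 a strictly higher payoff than every other strategy, against every choice by the opponent.
X1 is not dominant: against Y2, X2 gives 14 > 13.
X2 is not dominant: against Y1, X1 gives 15 > 14.
X3 is not dominant: against Y1, X1 gives 15 > 8.
X4 is not dominant: against Y1, X1 gives 15 > 4.
No single strategy is best against every opponent action.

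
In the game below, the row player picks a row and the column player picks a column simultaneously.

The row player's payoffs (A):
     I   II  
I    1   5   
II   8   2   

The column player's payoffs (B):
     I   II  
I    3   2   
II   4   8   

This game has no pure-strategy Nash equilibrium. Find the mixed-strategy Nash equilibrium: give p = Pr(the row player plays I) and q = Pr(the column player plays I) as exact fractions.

p = 4/5, q = 3/10

Each player's mixing probability is pinned down by making the *other* player indifferent.
The column player indifferent between I and II: p·3 + (1−p)·4 = p·2 + (1−p)·8 ⟹ 4 + (-1)p = 8 + (-6)p ⟹ p = 4/5.
The row player indifferent between I and II: q·1 + (1−q)·5 = q·8 + (1−q)·2 ⟹ 5 + (-4)q = 2 + 6q ⟹ q = 3/10.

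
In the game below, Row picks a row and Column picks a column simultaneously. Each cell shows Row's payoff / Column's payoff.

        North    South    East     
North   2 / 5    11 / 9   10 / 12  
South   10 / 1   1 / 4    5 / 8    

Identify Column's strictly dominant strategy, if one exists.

Check whether one of Column's strategies beats all alternatives regardless of what the opponent does.
East strictly dominates: vs North: 12 > each of {5, 9}; vs South: 8 > each of {1, 4}.

East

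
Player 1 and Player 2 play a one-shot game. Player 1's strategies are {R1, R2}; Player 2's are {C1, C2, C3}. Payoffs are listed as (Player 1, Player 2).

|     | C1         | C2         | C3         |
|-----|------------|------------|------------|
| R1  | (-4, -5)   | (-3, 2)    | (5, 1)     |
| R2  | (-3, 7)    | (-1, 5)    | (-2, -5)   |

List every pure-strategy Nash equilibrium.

Find each player's best response to every opponent strategy; NE are the intersections.
Player 1's best responses — vs C1: R2 (payoff -3); vs C2: R2 (payoff -1); vs C3: R1 (payoff 5).
Player 2's best responses — vs R1: C2 (payoff 2); vs R2: C1 (payoff 7).
The only mutual best response is (R2, C1); neither player gains by switching there.

(R2, C1)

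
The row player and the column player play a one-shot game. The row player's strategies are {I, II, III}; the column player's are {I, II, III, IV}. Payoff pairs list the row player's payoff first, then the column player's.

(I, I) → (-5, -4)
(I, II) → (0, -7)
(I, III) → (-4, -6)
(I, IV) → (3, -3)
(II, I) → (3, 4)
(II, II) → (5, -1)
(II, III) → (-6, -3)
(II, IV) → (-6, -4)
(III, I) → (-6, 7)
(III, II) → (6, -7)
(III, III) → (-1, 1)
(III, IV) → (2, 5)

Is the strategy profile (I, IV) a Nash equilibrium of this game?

Yes

Holding the column player at IV: the row player gets 3 from I, versus -6 from II, 2 from III. No profitable deviation for the row player.
Holding the row player at I: the column player gets -3 from IV, versus -4 from I, -7 from II, -6 from III. No profitable deviation for the column player either.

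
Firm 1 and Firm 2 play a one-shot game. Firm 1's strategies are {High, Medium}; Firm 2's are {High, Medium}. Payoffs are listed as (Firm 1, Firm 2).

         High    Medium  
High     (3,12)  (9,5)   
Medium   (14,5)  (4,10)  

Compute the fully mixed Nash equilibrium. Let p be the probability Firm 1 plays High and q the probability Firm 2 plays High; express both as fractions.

In a mixed NE each player is indifferent between their pure strategies, so the opponent's mix sets the indifference.
Firm 2 indifferent between High and Medium: p·12 + (1−p)·5 = p·5 + (1−p)·10 ⟹ 5 + 7p = 10 + (-5)p ⟹ p = 5/12.
Firm 1 indifferent between High and Medium: q·3 + (1−q)·9 = q·14 + (1−q)·4 ⟹ 9 + (-6)q = 4 + 10q ⟹ q = 5/16.

p = 5/12, q = 5/16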